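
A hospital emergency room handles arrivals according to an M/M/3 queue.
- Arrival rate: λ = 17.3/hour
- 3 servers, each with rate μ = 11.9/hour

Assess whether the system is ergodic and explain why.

Stability requires ρ = λ/(cμ) < 1
ρ = 17.3/(3 × 11.9) = 17.3/35.70 = 0.4846
Since 0.4846 < 1, the system is STABLE.
The servers are busy 48.46% of the time.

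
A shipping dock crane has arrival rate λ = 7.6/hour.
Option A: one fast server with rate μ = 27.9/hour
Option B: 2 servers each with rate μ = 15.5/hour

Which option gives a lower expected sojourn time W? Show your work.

Option A: single server μ = 27.9 (M/M/1)
  ρ_A = 7.6/27.9 = 0.2724
  W_A = 1/(μ-λ) = 1/(27.9-7.6) = 1/20.30 = 0.04926

Option B: 2 servers μ = 15.5 (M/M/2)
  ρ_B = λ/(cμ) = 7.6/(2×15.5) = 0.2452
  Offered load a = λ/μ = cρ = 7.6/15.5 = 0.4903
  P₀ = [ Σₙ₌₀^1 aⁿ/n! + a^2/(2!(1-ρ)) ]⁻¹
  Σ = a^0/0! + a^1/1! = 1.0000 + 0.4903 = 1.4903
  a^2/(2!(1-ρ)) = 0.24042/(2 × 0.75484) = 0.1593
  P₀ = 1/(1.4903 + 0.1593) = 0.6062
  Lq = P₀·a^2·ρ / (2!(1-ρ)²) = 0.606218 × 0.240416 × 0.245161 / (2 × 0.569781) = 0.03135
  Wq_B = Lq/λ = 0.0313549/7.6 = 0.0041256
  W_B = Wq_B + 1/μ = 0.0041256 + 0.064516 = 0.06864

Since W_A = 0.04926 < W_B = 0.06864, Option A (single fast server) has the shorter time in system.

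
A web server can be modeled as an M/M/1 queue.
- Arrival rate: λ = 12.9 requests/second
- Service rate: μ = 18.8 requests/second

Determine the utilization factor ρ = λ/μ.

Server utilization: ρ = λ/μ
ρ = 12.9/18.8 = 0.6862
The server is busy 68.62% of the time.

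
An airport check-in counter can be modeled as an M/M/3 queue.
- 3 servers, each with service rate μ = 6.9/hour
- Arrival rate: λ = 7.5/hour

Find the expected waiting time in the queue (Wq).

Traffic intensity: ρ = λ/(cμ) = 7.5/(3×6.9) = 0.3623
Since ρ = 0.3623 < 1, system is stable.
Offered load a = λ/μ = cρ = 7.5/6.9 = 1.0870
P₀ = [ Σₙ₌₀^2 aⁿ/n! + a^3/(3!(1-ρ)) ]⁻¹
Σ = a^0/0! + a^1/1! + a^2/2! = 1.0000 + 1.0870 + 0.5907 = 2.6777
a^3/(3!(1-ρ)) = 1.2842/(6 × 0.6377) = 0.3356
P₀ = 1/(2.6777 + 0.3356) = 0.3319
Lq = P₀·a^3·ρ / (3!(1-ρ)²) = 0.33186 × 1.2842 × 0.36232 / (6 × 0.40664) = 0.06329
Wq = Lq/λ = 0.063288/7.5 = 0.008438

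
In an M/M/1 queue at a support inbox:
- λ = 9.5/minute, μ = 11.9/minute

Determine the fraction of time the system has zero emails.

ρ = λ/μ = 9.5/11.9 = 0.7983
P(0) = 1 - ρ = 1 - 0.7983 = 0.2017
The server is idle 20.17% of the time.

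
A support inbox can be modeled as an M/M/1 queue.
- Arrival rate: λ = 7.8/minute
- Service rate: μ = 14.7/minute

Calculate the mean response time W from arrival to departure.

First, compute utilization: ρ = λ/μ = 7.8/14.7 = 0.5306
For M/M/1: W = 1/(μ-λ)
W = 1/(14.7-7.8) = 1/6.90
W = 0.1449 minutes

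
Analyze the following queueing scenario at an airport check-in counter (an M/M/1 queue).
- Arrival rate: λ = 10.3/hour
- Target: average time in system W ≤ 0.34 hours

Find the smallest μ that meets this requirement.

For M/M/1: W = 1/(μ-λ)
Need W ≤ 0.34, so 1/(μ-λ) ≤ 0.34
μ - λ ≥ 1/0.34 = 2.9412
μ ≥ 10.3 + 2.9412 = 13.2412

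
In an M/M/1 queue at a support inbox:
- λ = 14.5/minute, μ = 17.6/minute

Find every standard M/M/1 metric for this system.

Step 1: ρ = λ/μ = 14.5/17.6 = 0.8239
Step 2: L = λ/(μ-λ) = 14.5/3.10 = 4.6774
Step 3: Lq = λ²/(μ(μ-λ)) = 210.25/(17.6×3.10) = 3.8536
Step 4: W = 1/(μ-λ) = 1/3.10 = 0.32258
Step 5: Wq = λ/(μ(μ-λ)) = 14.5/(17.6×3.10) = 0.2658
Step 6: P(0) = 1-ρ = 0.1761
Verify: L = λW = 14.5×0.32258 = 4.6774 ✔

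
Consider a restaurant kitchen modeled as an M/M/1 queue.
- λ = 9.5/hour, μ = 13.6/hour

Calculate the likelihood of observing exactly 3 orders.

ρ = λ/μ = 9.5/13.6 = 0.6985
P(n) = (1-ρ)ρⁿ
P(3) = (1-0.6985) × 0.6985^3
P(3) = 0.3015 × 0.3408
P(3) = 0.1028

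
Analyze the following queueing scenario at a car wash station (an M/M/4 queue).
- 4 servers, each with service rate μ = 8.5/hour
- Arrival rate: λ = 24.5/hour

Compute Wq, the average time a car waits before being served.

Traffic intensity: ρ = λ/(cμ) = 24.5/(4×8.5) = 0.7206
Since ρ = 0.7206 < 1, system is stable.
Offered load a = λ/μ = cρ = 24.5/8.5 = 2.8824
P₀ = [ Σₙ₌₀^3 aⁿ/n! + a^4/(4!(1-ρ)) ]⁻¹
Σ = a^0/0! + a^1/1! + a^2/2! + a^3/3! = 1.00000 + 2.88235 + 4.15398 + 3.99108 = 12.0274
a^4/(4!(1-ρ)) = 69.0222/(24 × 0.27941) = 10.2928
P₀ = 1/(12.0274 + 10.2928) = 0.04480
Lq = P₀·a^4·ρ / (4!(1-ρ)²) = 0.044802 × 69.0222 × 0.72059 / (24 × 0.078071) = 1.1893
Wq = Lq/λ = 1.1893/24.5 = 0.04854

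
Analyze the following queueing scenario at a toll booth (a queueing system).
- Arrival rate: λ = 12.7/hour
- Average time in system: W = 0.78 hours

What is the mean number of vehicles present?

Little's Law: L = λW
L = 12.7 × 0.78 = 9.9060 vehicles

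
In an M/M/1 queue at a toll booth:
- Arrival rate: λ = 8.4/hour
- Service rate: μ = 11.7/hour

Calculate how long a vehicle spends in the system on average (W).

First, compute utilization: ρ = λ/μ = 8.4/11.7 = 0.7179
For M/M/1: W = 1/(μ-λ)
W = 1/(11.7-8.4) = 1/3.30
W = 0.3030 hours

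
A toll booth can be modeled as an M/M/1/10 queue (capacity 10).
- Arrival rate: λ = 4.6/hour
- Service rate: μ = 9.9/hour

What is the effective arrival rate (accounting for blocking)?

ρ = λ/μ = 4.6/9.9 = 0.46465
P₀ = (1-ρ)/(1-ρ^(K+1)) = (1-0.46465)/(1-0.46465^11) = 0.53535/0.99978 = 0.5355
P_K = P₀×ρ^K = 0.5355 × 0.46465^10 = 0.5355 × 0.0004691 = 0.0002512
λ_eff = λ(1-P_K) = 4.6 × (1 - 0.0002512) = 4.6 × 0.99975 = 4.5988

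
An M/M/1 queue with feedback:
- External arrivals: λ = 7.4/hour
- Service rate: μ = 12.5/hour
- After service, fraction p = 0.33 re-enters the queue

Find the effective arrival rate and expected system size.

Effective arrival rate: λ_eff = λ/(1-p) = 7.4/(1-0.33) = 7.4/0.67 = 11.04478
ρ = λ_eff/μ = 11.04478/12.5 = 0.883582
L = ρ/(1-ρ) = 0.883582/(1-0.883582) = 7.5897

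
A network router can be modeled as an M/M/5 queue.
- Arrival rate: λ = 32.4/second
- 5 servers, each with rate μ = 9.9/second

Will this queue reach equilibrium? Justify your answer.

Stability requires ρ = λ/(cμ) < 1
ρ = 32.4/(5 × 9.9) = 32.4/49.50 = 0.6545
Since 0.6545 < 1, the system is STABLE.
The servers are busy 65.45% of the time.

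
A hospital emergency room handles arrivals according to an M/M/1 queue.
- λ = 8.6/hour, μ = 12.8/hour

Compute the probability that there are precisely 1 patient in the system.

ρ = λ/μ = 8.6/12.8 = 0.6719
P(n) = (1-ρ)ρⁿ
P(1) = (1-0.6719) × 0.6719^1
P(1) = 0.3281 × 0.6719
P(1) = 0.2205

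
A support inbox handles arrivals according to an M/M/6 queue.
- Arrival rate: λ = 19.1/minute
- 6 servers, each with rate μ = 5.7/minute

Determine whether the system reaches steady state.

Stability requires ρ = λ/(cμ) < 1
ρ = 19.1/(6 × 5.7) = 19.1/34.20 = 0.5585
Since 0.5585 < 1, the system is STABLE.
The servers are busy 55.85% of the time.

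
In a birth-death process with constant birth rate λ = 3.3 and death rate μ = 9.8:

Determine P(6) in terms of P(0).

For constant rates: P(n)/P(0) = (λ/μ)^n
P(6)/P(0) = (3.3/9.8)^6 = 0.33673^6 = 0.001458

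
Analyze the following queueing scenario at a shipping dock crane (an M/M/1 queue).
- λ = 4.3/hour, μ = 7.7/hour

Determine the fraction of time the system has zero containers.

ρ = λ/μ = 4.3/7.7 = 0.5584
P(0) = 1 - ρ = 1 - 0.5584 = 0.4416
The server is idle 44.16% of the time.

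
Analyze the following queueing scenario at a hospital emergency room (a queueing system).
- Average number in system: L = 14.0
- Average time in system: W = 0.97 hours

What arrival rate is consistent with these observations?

Little's Law: L = λW, so λ = L/W
λ = 14.0/0.97 = 14.4330 patients/hour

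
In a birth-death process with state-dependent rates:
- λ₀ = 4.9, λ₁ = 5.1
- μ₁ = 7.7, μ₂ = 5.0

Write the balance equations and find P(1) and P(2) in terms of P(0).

Balance equations:
State 0: λ₀P₀ = μ₁P₁ → P₁ = (λ₀/μ₁)P₀ = (4.9/7.7)P₀ = 0.6364P₀
State 1: P₂ = (λ₀λ₁)/(μ₁μ₂)P₀ = (4.9×5.1)/(7.7×5.0)P₀ = 0.6491P₀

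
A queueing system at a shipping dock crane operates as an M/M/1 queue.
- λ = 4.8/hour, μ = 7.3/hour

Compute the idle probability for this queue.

ρ = λ/μ = 4.8/7.3 = 0.6575
P(0) = 1 - ρ = 1 - 0.6575 = 0.3425
The server is idle 34.25% of the time.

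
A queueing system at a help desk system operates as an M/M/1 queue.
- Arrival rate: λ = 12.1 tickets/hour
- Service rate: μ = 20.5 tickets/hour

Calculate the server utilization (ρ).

Server utilization: ρ = λ/μ
ρ = 12.1/20.5 = 0.5902
The server is busy 59.02% of the time.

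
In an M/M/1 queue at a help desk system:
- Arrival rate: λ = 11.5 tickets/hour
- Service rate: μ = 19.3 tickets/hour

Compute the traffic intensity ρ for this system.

Server utilization: ρ = λ/μ
ρ = 11.5/19.3 = 0.5959
The server is busy 59.59% of the time.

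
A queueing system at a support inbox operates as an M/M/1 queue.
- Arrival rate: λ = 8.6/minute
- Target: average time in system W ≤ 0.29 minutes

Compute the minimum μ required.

For M/M/1: W = 1/(μ-λ)
Need W ≤ 0.29, so 1/(μ-λ) ≤ 0.29
μ - λ ≥ 1/0.29 = 3.4483
μ ≥ 8.6 + 3.4483 = 12.0483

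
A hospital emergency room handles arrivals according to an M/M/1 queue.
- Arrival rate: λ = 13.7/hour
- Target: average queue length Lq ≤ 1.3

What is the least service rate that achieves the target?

For M/M/1: Lq = λ²/(μ(μ-λ))
Need Lq ≤ 1.3, i.e. μ(μ-λ) ≥ λ²/1.3
μ² - 13.7μ - 187.69/1.3 ≥ 0  →  μ² - 13.7μ - 144.37692 ≥ 0
Quadratic formula (positive root): μ = [λ + √(λ² + 4×144.37692)]/2
Discriminant: 187.69 + 4×144.37692 = 765.1977, √765.1977 = 27.6622
μ ≥ (13.7 + 27.6622)/2 = 20.6811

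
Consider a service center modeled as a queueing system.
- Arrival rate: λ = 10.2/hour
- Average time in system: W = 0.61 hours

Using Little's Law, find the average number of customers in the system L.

Little's Law: L = λW
L = 10.2 × 0.61 = 6.2220 customers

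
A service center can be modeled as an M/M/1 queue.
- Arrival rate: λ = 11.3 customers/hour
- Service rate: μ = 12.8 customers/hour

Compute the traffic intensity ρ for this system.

Server utilization: ρ = λ/μ
ρ = 11.3/12.8 = 0.8828
The server is busy 88.28% of the time.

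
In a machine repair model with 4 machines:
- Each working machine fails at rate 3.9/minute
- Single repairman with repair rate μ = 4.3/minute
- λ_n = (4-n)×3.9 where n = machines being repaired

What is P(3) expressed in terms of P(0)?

P(3)/P(0) = ∏_{i=0}^{3-1} λ_i/μ_{i+1}
= (4-0)×3.9/4.3 × (4-1)×3.9/4.3 × (4-2)×3.9/4.3
= 17.9060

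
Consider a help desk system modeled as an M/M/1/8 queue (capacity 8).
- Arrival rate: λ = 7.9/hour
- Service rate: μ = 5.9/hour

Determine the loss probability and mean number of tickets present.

ρ = λ/μ = 7.9/5.9 = 1.33898
P₀ = (1-ρ)/(1-ρ^(K+1)) = (1-1.33898)/(1-1.33898^9) = -0.3390/-12.8346 = 0.02641
P_K = P₀×ρ^K = 0.02641 × 1.33898^8 = 0.02641 × 10.3322 = 0.2729
Blocking probability P_8 = 0.2729 (27.29%)
L = ρ[1 - (K+1)ρ^K + Kρ^(K+1)] / [(1-ρ)(1-ρ^(K+1))]
L = 1.33898 × (1 - 9×10.3322 + 8×13.8346) / ((1 - 1.33898) × (1 - 13.8346)) = 5.7512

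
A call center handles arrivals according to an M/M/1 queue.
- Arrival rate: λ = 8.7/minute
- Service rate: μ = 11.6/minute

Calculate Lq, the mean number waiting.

ρ = λ/μ = 8.7/11.6 = 0.7500
For M/M/1: Lq = λ²/(μ(μ-λ))
Lq = 75.69/(11.6 × 2.90)
Lq = 2.2500 calls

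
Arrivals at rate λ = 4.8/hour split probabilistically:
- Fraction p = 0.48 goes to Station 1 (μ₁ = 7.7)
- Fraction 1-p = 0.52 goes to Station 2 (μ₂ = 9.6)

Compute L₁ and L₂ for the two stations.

Effective rates: λ₁ = 4.8×0.48 = 2.304, λ₂ = 4.8×0.52 = 2.496
Station 1: ρ₁ = 2.304/7.7 = 0.29922, L₁ = ρ₁/(1-ρ₁) = 0.29922/(1-0.29922) = 0.4270
Station 2: ρ₂ = 2.496/9.6 = 0.2600, L₂ = ρ₂/(1-ρ₂) = 0.2600/(1-0.2600) = 0.3514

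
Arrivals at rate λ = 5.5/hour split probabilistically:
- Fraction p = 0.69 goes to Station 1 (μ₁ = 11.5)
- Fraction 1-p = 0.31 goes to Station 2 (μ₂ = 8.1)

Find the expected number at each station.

Effective rates: λ₁ = 5.5×0.69 = 3.795, λ₂ = 5.5×0.31 = 1.705
Station 1: ρ₁ = 3.795/11.5 = 0.3300, L₁ = ρ₁/(1-ρ₁) = 0.3300/(1-0.3300) = 0.4925
Station 2: ρ₂ = 1.705/8.1 = 0.2105, L₂ = ρ₂/(1-ρ₂) = 0.2105/(1-0.2105) = 0.2666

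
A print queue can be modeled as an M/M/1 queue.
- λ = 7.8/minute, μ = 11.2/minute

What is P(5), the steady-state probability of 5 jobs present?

ρ = λ/μ = 7.8/11.2 = 0.6964
P(n) = (1-ρ)ρⁿ
P(5) = (1-0.6964) × 0.6964^5
P(5) = 0.3036 × 0.1638
P(5) = 0.04973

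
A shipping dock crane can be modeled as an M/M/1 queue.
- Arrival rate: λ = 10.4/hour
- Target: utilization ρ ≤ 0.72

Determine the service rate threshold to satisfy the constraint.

ρ = λ/μ, so μ = λ/ρ
μ ≥ 10.4/0.72 = 14.4444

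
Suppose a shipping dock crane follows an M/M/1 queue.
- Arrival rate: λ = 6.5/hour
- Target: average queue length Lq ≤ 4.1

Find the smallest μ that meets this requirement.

For M/M/1: Lq = λ²/(μ(μ-λ))
Need Lq ≤ 4.1, i.e. μ(μ-λ) ≥ λ²/4.1
μ² - 6.5μ - 42.25/4.1 ≥ 0  →  μ² - 6.5μ - 10.30488 ≥ 0
Quadratic formula (positive root): μ = [λ + √(λ² + 4×10.30488)]/2
Discriminant: 42.25 + 4×10.30488 = 83.4695, √83.4695 = 9.1362
μ ≥ (6.5 + 9.1362)/2 = 7.8181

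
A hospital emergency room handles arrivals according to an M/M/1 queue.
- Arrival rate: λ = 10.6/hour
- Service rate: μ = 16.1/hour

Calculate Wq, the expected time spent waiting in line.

First, compute utilization: ρ = λ/μ = 10.6/16.1 = 0.6584
For M/M/1: Wq = λ/(μ(μ-λ))
Wq = 10.6/(16.1 × (16.1-10.6))
Wq = 10.6/(16.1 × 5.50)
Wq = 0.1197 hours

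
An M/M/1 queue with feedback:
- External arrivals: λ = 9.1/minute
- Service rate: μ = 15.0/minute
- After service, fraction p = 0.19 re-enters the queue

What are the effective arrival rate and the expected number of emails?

Effective arrival rate: λ_eff = λ/(1-p) = 9.1/(1-0.19) = 9.1/0.81 = 11.2346
ρ = λ_eff/μ = 11.2346/15.0 = 0.74897
L = ρ/(1-ρ) = 0.74897/(1-0.74897) = 2.9836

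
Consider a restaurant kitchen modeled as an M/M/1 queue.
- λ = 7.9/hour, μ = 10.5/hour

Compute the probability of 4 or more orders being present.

ρ = λ/μ = 7.9/10.5 = 0.75238
P(N ≥ n) = ρⁿ
P(N ≥ 4) = 0.75238^4
P(N ≥ 4) = 0.3204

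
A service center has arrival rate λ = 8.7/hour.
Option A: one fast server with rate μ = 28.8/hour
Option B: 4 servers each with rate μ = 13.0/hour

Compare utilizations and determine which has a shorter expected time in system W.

Option A: single server μ = 28.8 (M/M/1)
  ρ_A = 8.7/28.8 = 0.3021
  W_A = 1/(μ-λ) = 1/(28.8-8.7) = 1/20.10 = 0.04975

Option B: 4 servers μ = 13.0 (M/M/4)
  ρ_B = λ/(cμ) = 8.7/(4×13.0) = 0.1673
  Offered load a = λ/μ = cρ = 8.7/13.0 = 0.6692
  P₀ = [ Σₙ₌₀^3 aⁿ/n! + a^4/(4!(1-ρ)) ]⁻¹
  Σ = a^0/0! + a^1/1! + a^2/2! + a^3/3! = 1.0000 + 0.66923 + 0.22393 + 0.049955 = 1.9431
  a^4/(4!(1-ρ)) = 0.2006/(24 × 0.8327) = 0.01004
  P₀ = 1/(1.9431 + 0.01004) = 0.5120
  Lq = P₀·a^4·ρ / (4!(1-ρ)²) = 0.5120 × 0.2006 × 0.1673 / (24 × 0.6934) = 0.001033
  Wq_B = Lq/λ = 0.001033/8.7 = 0.0001187
  W_B = Wq_B + 1/μ = 0.0001187 + 0.07692 = 0.07704

Since W_A = 0.04975 < W_B = 0.07704, Option A (single fast server) has the shorter time in system.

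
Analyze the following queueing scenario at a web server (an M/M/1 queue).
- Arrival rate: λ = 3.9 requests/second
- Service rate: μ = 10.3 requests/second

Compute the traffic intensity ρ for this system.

Server utilization: ρ = λ/μ
ρ = 3.9/10.3 = 0.3786
The server is busy 37.86% of the time.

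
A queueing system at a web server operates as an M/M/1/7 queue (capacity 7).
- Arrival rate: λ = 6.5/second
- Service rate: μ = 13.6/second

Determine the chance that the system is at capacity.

ρ = λ/μ = 6.5/13.6 = 0.477941
P₀ = (1-ρ)/(1-ρ^(K+1)) = (1-0.477941)/(1-0.477941^8) = 0.5221/0.9973 = 0.5235
P_K = P₀×ρ^K = 0.5235 × 0.477941^7 = 0.5235 × 0.005697 = 0.002982
Blocking probability = 0.30%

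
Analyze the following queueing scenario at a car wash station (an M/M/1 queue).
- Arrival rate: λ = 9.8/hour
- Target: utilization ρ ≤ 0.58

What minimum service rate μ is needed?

ρ = λ/μ, so μ = λ/ρ
μ ≥ 9.8/0.58 = 16.8966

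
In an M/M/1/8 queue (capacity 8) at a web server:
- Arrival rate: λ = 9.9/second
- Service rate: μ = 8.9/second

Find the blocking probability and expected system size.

ρ = λ/μ = 9.9/8.9 = 1.11236
P₀ = (1-ρ)/(1-ρ^(K+1)) = (1-1.11236)/(1-1.11236^9) = -0.11236/-1.6074 = 0.06990
P_K = P₀×ρ^K = 0.069902 × 1.11236^8 = 0.069902 × 2.3440 = 0.1639
Blocking probability P_8 = 0.1639 (16.39%)
L = ρ[1 - (K+1)ρ^K + Kρ^(K+1)] / [(1-ρ)(1-ρ^(K+1))]
L = 1.11236 × (1 - 9×2.344029 + 8×2.607404) / ((1 - 1.11236) × (1 - 2.607404)) = 4.6991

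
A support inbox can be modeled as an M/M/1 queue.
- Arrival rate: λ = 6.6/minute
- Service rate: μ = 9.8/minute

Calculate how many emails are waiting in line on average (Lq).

ρ = λ/μ = 6.6/9.8 = 0.6735
For M/M/1: Lq = λ²/(μ(μ-λ))
Lq = 43.56/(9.8 × 3.20)
Lq = 1.3890 emails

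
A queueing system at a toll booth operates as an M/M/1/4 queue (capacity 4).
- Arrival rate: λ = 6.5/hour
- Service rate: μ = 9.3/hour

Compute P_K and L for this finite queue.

ρ = λ/μ = 6.5/9.3 = 0.698925
P₀ = (1-ρ)/(1-ρ^(K+1)) = (1-0.698925)/(1-0.698925^5) = 0.30107/0.83322 = 0.3613
P_K = P₀×ρ^K = 0.36134 × 0.698925^4 = 0.36134 × 0.23863 = 0.08623
Blocking probability P_4 = 0.08623 (8.62%)
L = ρ[1 - (K+1)ρ^K + Kρ^(K+1)] / [(1-ρ)(1-ρ^(K+1))]
L = 0.698925 × (1 - 5×0.238628 + 4×0.166783) / ((1 - 0.698925) × (1 - 0.166783)) = 1.3206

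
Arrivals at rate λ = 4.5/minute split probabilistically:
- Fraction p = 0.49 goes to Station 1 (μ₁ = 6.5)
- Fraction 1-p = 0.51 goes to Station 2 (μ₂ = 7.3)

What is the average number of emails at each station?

Effective rates: λ₁ = 4.5×0.49 = 2.205, λ₂ = 4.5×0.51 = 2.295
Station 1: ρ₁ = 2.205/6.5 = 0.33923, L₁ = ρ₁/(1-ρ₁) = 0.33923/(1-0.33923) = 0.5134
Station 2: ρ₂ = 2.295/7.3 = 0.31438, L₂ = ρ₂/(1-ρ₂) = 0.31438/(1-0.31438) = 0.4585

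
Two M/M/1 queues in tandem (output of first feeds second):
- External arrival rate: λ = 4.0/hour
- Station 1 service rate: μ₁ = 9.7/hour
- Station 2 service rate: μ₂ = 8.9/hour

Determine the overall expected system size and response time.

By Jackson's theorem, each station behaves as independent M/M/1.
Station 1: ρ₁ = 4.0/9.7 = 0.4124, L₁ = ρ₁/(1-ρ₁) = λ/(μ₁-λ) = 4.0/5.70 = 0.7018
Station 2: ρ₂ = 4.0/8.9 = 0.4494, L₂ = ρ₂/(1-ρ₂) = λ/(μ₂-λ) = 4.0/4.90 = 0.8163
Total: L = L₁ + L₂ = 0.7018 + 0.8163 = 1.5181
W = L/λ = 1.5181/4.0 = 0.3795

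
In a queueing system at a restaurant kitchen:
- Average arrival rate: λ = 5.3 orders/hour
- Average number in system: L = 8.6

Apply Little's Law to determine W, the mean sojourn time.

Little's Law: L = λW, so W = L/λ
W = 8.6/5.3 = 1.6226 hours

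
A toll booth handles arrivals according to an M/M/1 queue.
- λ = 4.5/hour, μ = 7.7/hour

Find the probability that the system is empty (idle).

ρ = λ/μ = 4.5/7.7 = 0.5844
P(0) = 1 - ρ = 1 - 0.5844 = 0.4156
The server is idle 41.56% of the time.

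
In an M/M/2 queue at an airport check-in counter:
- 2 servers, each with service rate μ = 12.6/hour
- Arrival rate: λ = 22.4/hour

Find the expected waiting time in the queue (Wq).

Traffic intensity: ρ = λ/(cμ) = 22.4/(2×12.6) = 0.8889
Since ρ = 0.8889 < 1, system is stable.
Offered load a = λ/μ = cρ = 22.4/12.6 = 1.7778
P₀ = [ Σₙ₌₀^1 aⁿ/n! + a^2/(2!(1-ρ)) ]⁻¹
Σ = a^0/0! + a^1/1! = 1.0000 + 1.7778 = 2.7778
a^2/(2!(1-ρ)) = 3.16049/(2 × 0.111111) = 14.2222
P₀ = 1/(2.7778 + 14.2222) = 0.05882
Lq = P₀·a^2·ρ / (2!(1-ρ)²) = 0.0588235 × 3.16049 × 0.888889 / (2 × 0.0123457) = 6.6928
Wq = Lq/λ = 6.6928/22.4 = 0.2988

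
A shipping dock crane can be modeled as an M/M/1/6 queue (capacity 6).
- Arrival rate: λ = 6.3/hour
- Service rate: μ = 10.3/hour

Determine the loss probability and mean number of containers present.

ρ = λ/μ = 6.3/10.3 = 0.61165
P₀ = (1-ρ)/(1-ρ^(K+1)) = (1-0.61165)/(1-0.61165^7) = 0.38835/0.96797 = 0.4012
P_K = P₀×ρ^K = 0.4012 × 0.61165^6 = 0.4012 × 0.05236 = 0.02101
Blocking probability P_6 = 0.02101 (2.10%)
L = ρ[1 - (K+1)ρ^K + Kρ^(K+1)] / [(1-ρ)(1-ρ^(K+1))]
L = 0.61165 × (1 - 7×0.05236 + 6×0.03203) / ((1 - 0.61165) × (1 - 0.03203)) = 1.3434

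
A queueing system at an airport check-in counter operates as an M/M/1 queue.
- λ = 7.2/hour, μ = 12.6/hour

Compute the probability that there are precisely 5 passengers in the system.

ρ = λ/μ = 7.2/12.6 = 0.5714
P(n) = (1-ρ)ρⁿ
P(5) = (1-0.5714) × 0.5714^5
P(5) = 0.4286 × 0.06091
P(5) = 0.02611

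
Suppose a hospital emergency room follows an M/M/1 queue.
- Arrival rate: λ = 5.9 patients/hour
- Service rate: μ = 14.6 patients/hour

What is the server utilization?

Server utilization: ρ = λ/μ
ρ = 5.9/14.6 = 0.4041
The server is busy 40.41% of the time.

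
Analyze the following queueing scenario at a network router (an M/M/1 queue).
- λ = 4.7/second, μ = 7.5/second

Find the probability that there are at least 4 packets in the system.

ρ = λ/μ = 4.7/7.5 = 0.62667
P(N ≥ n) = ρⁿ
P(N ≥ 4) = 0.62667^4
P(N ≥ 4) = 0.1542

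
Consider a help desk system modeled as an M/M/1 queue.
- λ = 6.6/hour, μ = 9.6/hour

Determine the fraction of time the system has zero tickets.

ρ = λ/μ = 6.6/9.6 = 0.6875
P(0) = 1 - ρ = 1 - 0.6875 = 0.3125
The server is idle 31.25% of the time.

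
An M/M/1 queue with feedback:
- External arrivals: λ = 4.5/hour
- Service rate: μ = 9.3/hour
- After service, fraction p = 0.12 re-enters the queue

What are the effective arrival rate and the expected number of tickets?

Effective arrival rate: λ_eff = λ/(1-p) = 4.5/(1-0.12) = 4.5/0.88 = 5.1136
ρ = λ_eff/μ = 5.1136/9.3 = 0.54985
L = ρ/(1-ρ) = 0.54985/(1-0.54985) = 1.2215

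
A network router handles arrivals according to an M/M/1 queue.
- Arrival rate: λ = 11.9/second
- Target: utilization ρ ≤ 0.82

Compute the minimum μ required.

ρ = λ/μ, so μ = λ/ρ
μ ≥ 11.9/0.82 = 14.5122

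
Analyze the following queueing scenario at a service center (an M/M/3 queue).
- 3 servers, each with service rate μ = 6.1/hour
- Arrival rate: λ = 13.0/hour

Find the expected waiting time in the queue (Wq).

Traffic intensity: ρ = λ/(cμ) = 13.0/(3×6.1) = 0.7104
Since ρ = 0.7104 < 1, system is stable.
Offered load a = λ/μ = cρ = 13.0/6.1 = 2.1311
P₀ = [ Σₙ₌₀^2 aⁿ/n! + a^3/(3!(1-ρ)) ]⁻¹
Σ = a^0/0! + a^1/1! + a^2/2! = 1.0000 + 2.1311 + 2.2709 = 5.4020
a^3/(3!(1-ρ)) = 9.6792/(6 × 0.28962) = 5.5701
P₀ = 1/(5.4020 + 5.5701) = 0.09114
Lq = P₀·a^3·ρ / (3!(1-ρ)²) = 0.09114 × 9.6792 × 0.7104 / (6 × 0.08388) = 1.2452
Wq = Lq/λ = 1.2452/13.0 = 0.09578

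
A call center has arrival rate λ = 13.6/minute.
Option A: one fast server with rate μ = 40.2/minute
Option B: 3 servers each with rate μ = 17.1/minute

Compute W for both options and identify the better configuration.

Option A: single server μ = 40.2 (M/M/1)
  ρ_A = 13.6/40.2 = 0.3383
  W_A = 1/(μ-λ) = 1/(40.2-13.6) = 1/26.60 = 0.03759

Option B: 3 servers μ = 17.1 (M/M/3)
  ρ_B = λ/(cμ) = 13.6/(3×17.1) = 0.2651
  Offered load a = λ/μ = cρ = 13.6/17.1 = 0.7953
  P₀ = [ Σₙ₌₀^2 aⁿ/n! + a^3/(3!(1-ρ)) ]⁻¹
  Σ = a^0/0! + a^1/1! + a^2/2! = 1.0000 + 0.7953 + 0.3163 = 2.1116
  a^3/(3!(1-ρ)) = 0.5031/(6 × 0.7349) = 0.1141
  P₀ = 1/(2.1116 + 0.1141) = 0.4493
  Lq = P₀·a^3·ρ / (3!(1-ρ)²) = 0.4493 × 0.5031 × 0.2651 / (6 × 0.5401) = 0.01849
  Wq_B = Lq/λ = 0.01849/13.6 = 0.001360
  W_B = Wq_B + 1/μ = 0.001360 + 0.05848 = 0.05984

Since W_A = 0.03759 < W_B = 0.05984, Option A (single fast server) has the shorter time in system.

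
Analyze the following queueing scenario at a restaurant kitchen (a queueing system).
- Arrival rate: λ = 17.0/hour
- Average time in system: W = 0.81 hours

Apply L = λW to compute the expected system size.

Little's Law: L = λW
L = 17.0 × 0.81 = 13.7700 orders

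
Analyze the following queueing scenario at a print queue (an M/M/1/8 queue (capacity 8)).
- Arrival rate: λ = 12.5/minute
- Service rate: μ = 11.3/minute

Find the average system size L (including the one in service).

ρ = λ/μ = 12.5/11.3 = 1.1062
P₀ = (1-ρ)/(1-ρ^(K+1)) = (1-1.1062)/(1-1.1062^9) = -0.1062/-1.4803 = 0.07174
P_K = P₀×ρ^K = 0.07174 × 1.1062^8 = 0.07174 × 2.2422 = 0.1609
L = ρ[1 - (K+1)ρ^K + Kρ^(K+1)] / [(1-ρ)(1-ρ^(K+1))]
L = 1.1062 × (1 - 9×2.2421736 + 8×2.4802924) / ((1 - 1.1062) × (1 - 2.4802924)) = 4.6637 jobs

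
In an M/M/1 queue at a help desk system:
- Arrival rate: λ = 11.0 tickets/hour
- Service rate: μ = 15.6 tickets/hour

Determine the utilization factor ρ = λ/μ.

Server utilization: ρ = λ/μ
ρ = 11.0/15.6 = 0.7051
The server is busy 70.51% of the time.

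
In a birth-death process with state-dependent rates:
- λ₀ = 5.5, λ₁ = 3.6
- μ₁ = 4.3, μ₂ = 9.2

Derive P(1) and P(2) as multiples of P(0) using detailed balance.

Balance equations:
State 0: λ₀P₀ = μ₁P₁ → P₁ = (λ₀/μ₁)P₀ = (5.5/4.3)P₀ = 1.2791P₀
State 1: P₂ = (λ₀λ₁)/(μ₁μ₂)P₀ = (5.5×3.6)/(4.3×9.2)P₀ = 0.5005P₀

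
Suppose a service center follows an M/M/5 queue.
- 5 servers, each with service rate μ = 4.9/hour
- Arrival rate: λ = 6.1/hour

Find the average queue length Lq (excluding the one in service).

Traffic intensity: ρ = λ/(cμ) = 6.1/(5×4.9) = 0.2490
Since ρ = 0.2490 < 1, system is stable.
Offered load a = λ/μ = cρ = 6.1/4.9 = 1.2449
P₀ = [ Σₙ₌₀^4 aⁿ/n! + a^5/(5!(1-ρ)) ]⁻¹
Σ = a^0/0! + a^1/1! + a^2/2! + a^3/3! + a^4/4! = 1.0000 + 1.2449 + 0.77489 + 0.32155 + 0.10007 = 3.4414
a^5/(5!(1-ρ)) = 2.9900/(120 × 0.7510) = 0.03318
P₀ = 1/(3.4414 + 0.03318) = 0.2878
Lq = P₀·a^5·ρ / (5!(1-ρ)²) = 0.2878 × 2.9900 × 0.2490 / (120 × 0.5640) = 0.003166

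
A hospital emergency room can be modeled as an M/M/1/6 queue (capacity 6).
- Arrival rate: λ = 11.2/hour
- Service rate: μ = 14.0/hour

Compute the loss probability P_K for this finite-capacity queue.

ρ = λ/μ = 11.2/14.0 = 0.8000
P₀ = (1-ρ)/(1-ρ^(K+1)) = (1-0.8000)/(1-0.8000^7) = 0.2000/0.7903 = 0.2531
P_K = P₀×ρ^K = 0.2531 × 0.8000^6 = 0.2531 × 0.2621 = 0.06634
Blocking probability = 6.63%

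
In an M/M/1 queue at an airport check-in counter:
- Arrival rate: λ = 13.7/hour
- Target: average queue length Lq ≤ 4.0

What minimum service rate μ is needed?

For M/M/1: Lq = λ²/(μ(μ-λ))
Need Lq ≤ 4.0, i.e. μ(μ-λ) ≥ λ²/4.0
μ² - 13.7μ - 187.69/4.0 ≥ 0  →  μ² - 13.7μ - 46.9225 ≥ 0
Quadratic formula (positive root): μ = [λ + √(λ² + 4×46.9225)]/2
Discriminant: 187.69 + 4×46.9225 = 375.3800, √375.3800 = 19.37473
μ ≥ (13.7 + 19.37473)/2 = 16.5374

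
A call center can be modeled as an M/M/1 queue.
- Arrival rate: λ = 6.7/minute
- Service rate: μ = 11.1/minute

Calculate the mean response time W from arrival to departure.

First, compute utilization: ρ = λ/μ = 6.7/11.1 = 0.6036
For M/M/1: W = 1/(μ-λ)
W = 1/(11.1-6.7) = 1/4.40
W = 0.2273 minutes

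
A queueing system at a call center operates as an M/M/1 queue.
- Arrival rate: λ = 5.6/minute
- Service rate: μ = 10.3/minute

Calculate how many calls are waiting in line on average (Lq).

ρ = λ/μ = 5.6/10.3 = 0.5437
For M/M/1: Lq = λ²/(μ(μ-λ))
Lq = 31.36/(10.3 × 4.70)
Lq = 0.6478 calls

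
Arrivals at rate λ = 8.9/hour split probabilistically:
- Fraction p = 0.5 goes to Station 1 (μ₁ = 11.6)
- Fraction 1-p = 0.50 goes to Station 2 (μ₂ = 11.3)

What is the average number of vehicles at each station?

Effective rates: λ₁ = 8.9×0.5 = 4.45, λ₂ = 8.9×0.50 = 4.45
Station 1: ρ₁ = 4.45/11.6 = 0.38362, L₁ = ρ₁/(1-ρ₁) = 0.38362/(1-0.38362) = 0.6224
Station 2: ρ₂ = 4.45/11.3 = 0.3938, L₂ = ρ₂/(1-ρ₂) = 0.3938/(1-0.3938) = 0.6496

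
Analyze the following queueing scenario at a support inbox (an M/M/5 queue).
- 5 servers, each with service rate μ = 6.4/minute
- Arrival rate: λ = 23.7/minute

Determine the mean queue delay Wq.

Traffic intensity: ρ = λ/(cμ) = 23.7/(5×6.4) = 0.7406
Since ρ = 0.7406 < 1, system is stable.
Offered load a = λ/μ = cρ = 23.7/6.4 = 3.7031
P₀ = [ Σₙ₌₀^4 aⁿ/n! + a^5/(5!(1-ρ)) ]⁻¹
Σ = a^0/0! + a^1/1! + a^2/2! + a^3/3! + a^4/4! = 1.0000 + 3.7031 + 6.8566 + 8.4636 + 7.8354 = 27.8587
a^5/(5!(1-ρ)) = 696.3729/(120 × 0.259375) = 22.3734
P₀ = 1/(27.8587 + 22.3734) = 0.01991
Lq = P₀·a^5·ρ / (5!(1-ρ)²) = 0.01991 × 696.3729 × 0.7406 / (120 × 0.06728) = 1.2718
Wq = Lq/λ = 1.2718/23.7 = 0.05366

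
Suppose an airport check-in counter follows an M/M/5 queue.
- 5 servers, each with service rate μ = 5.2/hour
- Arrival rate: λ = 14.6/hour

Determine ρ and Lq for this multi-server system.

Traffic intensity: ρ = λ/(cμ) = 14.6/(5×5.2) = 0.5615
Since ρ = 0.5615 < 1, system is stable.
Offered load a = λ/μ = cρ = 14.6/5.2 = 2.8077
P₀ = [ Σₙ₌₀^4 aⁿ/n! + a^5/(5!(1-ρ)) ]⁻¹
Σ = a^0/0! + a^1/1! + a^2/2! + a^3/3! + a^4/4! = 1.0000 + 2.8077 + 3.9416 + 3.6889 + 2.5893 = 14.0275
a^5/(5!(1-ρ)) = 174.4808/(120 × 0.43846) = 3.3162
P₀ = 1/(14.0275 + 3.3162) = 0.05766
Lq = P₀·a^5·ρ / (5!(1-ρ)²) = 0.05766 × 174.4808 × 0.5615 / (120 × 0.1922) = 0.2449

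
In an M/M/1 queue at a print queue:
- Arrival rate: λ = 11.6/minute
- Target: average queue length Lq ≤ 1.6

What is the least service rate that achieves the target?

For M/M/1: Lq = λ²/(μ(μ-λ))
Need Lq ≤ 1.6, i.e. μ(μ-λ) ≥ λ²/1.6
μ² - 11.6μ - 134.56/1.6 ≥ 0  →  μ² - 11.6μ - 84.1000 ≥ 0
Quadratic formula (positive root): μ = [λ + √(λ² + 4×84.1000)]/2
Discriminant: 134.56 + 4×84.1000 = 470.9600, √470.9600 = 21.7016
μ ≥ (11.6 + 21.7016)/2 = 16.6508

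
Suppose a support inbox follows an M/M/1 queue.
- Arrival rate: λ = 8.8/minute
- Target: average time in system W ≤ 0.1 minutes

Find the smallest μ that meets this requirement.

For M/M/1: W = 1/(μ-λ)
Need W ≤ 0.1, so 1/(μ-λ) ≤ 0.1
μ - λ ≥ 1/0.1 = 10.0000
μ ≥ 8.8 + 10.0000 = 18.8000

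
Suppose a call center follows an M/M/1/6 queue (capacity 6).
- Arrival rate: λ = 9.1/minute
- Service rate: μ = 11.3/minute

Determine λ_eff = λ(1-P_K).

ρ = λ/μ = 9.1/11.3 = 0.80531
P₀ = (1-ρ)/(1-ρ^(K+1)) = (1-0.80531)/(1-0.80531^7) = 0.1947/0.7803 = 0.2495
P_K = P₀×ρ^K = 0.24949 × 0.80531^6 = 0.24949 × 0.27276 = 0.06805
λ_eff = λ(1-P_K) = 9.1 × (1 - 0.06805) = 9.1 × 0.93195 = 8.4807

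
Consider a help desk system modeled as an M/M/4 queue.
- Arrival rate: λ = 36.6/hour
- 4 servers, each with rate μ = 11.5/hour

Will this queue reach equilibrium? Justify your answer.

Stability requires ρ = λ/(cμ) < 1
ρ = 36.6/(4 × 11.5) = 36.6/46.00 = 0.7957
Since 0.7957 < 1, the system is STABLE.
The servers are busy 79.57% of the time.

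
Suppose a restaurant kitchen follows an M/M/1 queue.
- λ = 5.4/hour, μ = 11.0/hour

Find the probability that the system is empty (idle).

ρ = λ/μ = 5.4/11.0 = 0.4909
P(0) = 1 - ρ = 1 - 0.4909 = 0.5091
The server is idle 50.91% of the time.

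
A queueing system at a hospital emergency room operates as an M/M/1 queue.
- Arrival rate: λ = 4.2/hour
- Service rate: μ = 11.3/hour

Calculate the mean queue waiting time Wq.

First, compute utilization: ρ = λ/μ = 4.2/11.3 = 0.3717
For M/M/1: Wq = λ/(μ(μ-λ))
Wq = 4.2/(11.3 × (11.3-4.2))
Wq = 4.2/(11.3 × 7.10)
Wq = 0.05235 hours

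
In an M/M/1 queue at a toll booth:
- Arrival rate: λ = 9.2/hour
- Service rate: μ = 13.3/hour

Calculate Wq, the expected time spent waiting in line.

First, compute utilization: ρ = λ/μ = 9.2/13.3 = 0.6917
For M/M/1: Wq = λ/(μ(μ-λ))
Wq = 9.2/(13.3 × (13.3-9.2))
Wq = 9.2/(13.3 × 4.10)
Wq = 0.1687 hours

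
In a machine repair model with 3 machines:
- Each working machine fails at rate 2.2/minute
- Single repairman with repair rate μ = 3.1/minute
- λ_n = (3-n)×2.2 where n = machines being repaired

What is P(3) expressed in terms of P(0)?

P(3)/P(0) = ∏_{i=0}^{3-1} λ_i/μ_{i+1}
= (3-0)×2.2/3.1 × (3-1)×2.2/3.1 × (3-2)×2.2/3.1
= 2.1445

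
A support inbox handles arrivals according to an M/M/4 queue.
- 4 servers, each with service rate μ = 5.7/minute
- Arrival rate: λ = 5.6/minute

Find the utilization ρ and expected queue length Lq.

Traffic intensity: ρ = λ/(cμ) = 5.6/(4×5.7) = 0.2456
Since ρ = 0.2456 < 1, system is stable.
Offered load a = λ/μ = cρ = 5.6/5.7 = 0.9825
P₀ = [ Σₙ₌₀^3 aⁿ/n! + a^4/(4!(1-ρ)) ]⁻¹
Σ = a^0/0! + a^1/1! + a^2/2! + a^3/3! = 1.0000 + 0.9825 + 0.4826 + 0.1580 = 2.6231
a^4/(4!(1-ρ)) = 0.93165/(24 × 0.75439) = 0.05146
P₀ = 1/(2.6231 + 0.05146) = 0.3739
Lq = P₀·a^4·ρ / (4!(1-ρ)²) = 0.37389 × 0.93165 × 0.24561 / (24 × 0.56910) = 0.006264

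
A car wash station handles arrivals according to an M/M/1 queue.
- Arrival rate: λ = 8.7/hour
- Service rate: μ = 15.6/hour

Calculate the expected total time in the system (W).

First, compute utilization: ρ = λ/μ = 8.7/15.6 = 0.5577
For M/M/1: W = 1/(μ-λ)
W = 1/(15.6-8.7) = 1/6.90
W = 0.1449 hours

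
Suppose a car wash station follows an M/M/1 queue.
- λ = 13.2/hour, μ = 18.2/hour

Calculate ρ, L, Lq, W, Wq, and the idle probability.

Step 1: ρ = λ/μ = 13.2/18.2 = 0.7253
Step 2: L = λ/(μ-λ) = 13.2/5.00 = 2.6400
Step 3: Lq = λ²/(μ(μ-λ)) = 174.24/(18.2×5.00) = 1.9147
Step 4: W = 1/(μ-λ) = 1/5.00 = 0.2000
Step 5: Wq = λ/(μ(μ-λ)) = 13.2/(18.2×5.00) = 0.1451
Step 6: P(0) = 1-ρ = 0.2747
Verify: L = λW = 13.2×0.2000 = 2.6400 ✔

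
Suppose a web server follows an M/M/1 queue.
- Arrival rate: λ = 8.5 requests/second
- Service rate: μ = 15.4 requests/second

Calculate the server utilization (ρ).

Server utilization: ρ = λ/μ
ρ = 8.5/15.4 = 0.5519
The server is busy 55.19% of the time.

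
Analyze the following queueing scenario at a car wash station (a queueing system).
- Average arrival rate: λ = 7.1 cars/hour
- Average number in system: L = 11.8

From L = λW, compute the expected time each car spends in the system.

Little's Law: L = λW, so W = L/λ
W = 11.8/7.1 = 1.6620 hours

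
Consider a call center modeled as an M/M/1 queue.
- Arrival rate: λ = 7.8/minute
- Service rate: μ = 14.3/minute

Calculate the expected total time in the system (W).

First, compute utilization: ρ = λ/μ = 7.8/14.3 = 0.5455
For M/M/1: W = 1/(μ-λ)
W = 1/(14.3-7.8) = 1/6.50
W = 0.1538 minutes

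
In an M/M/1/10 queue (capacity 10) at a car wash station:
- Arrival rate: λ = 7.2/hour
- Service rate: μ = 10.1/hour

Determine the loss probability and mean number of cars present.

ρ = λ/μ = 7.2/10.1 = 0.712871
P₀ = (1-ρ)/(1-ρ^(K+1)) = (1-0.712871)/(1-0.712871^11) = 0.2871/0.9758 = 0.2942
P_K = P₀×ρ^K = 0.29424 × 0.712871^10 = 0.29424 × 0.033893 = 0.009973
Blocking probability P_10 = 0.009973 (1.00%)
L = ρ[1 - (K+1)ρ^K + Kρ^(K+1)] / [(1-ρ)(1-ρ^(K+1))]
L = 0.712871 × (1 - 11×0.03389 + 10×0.02416) / ((1 - 0.712871) × (1 - 0.02416)) = 2.2104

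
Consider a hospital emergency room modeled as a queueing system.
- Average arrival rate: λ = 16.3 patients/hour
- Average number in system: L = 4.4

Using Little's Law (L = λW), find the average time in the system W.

Little's Law: L = λW, so W = L/λ
W = 4.4/16.3 = 0.2699 hours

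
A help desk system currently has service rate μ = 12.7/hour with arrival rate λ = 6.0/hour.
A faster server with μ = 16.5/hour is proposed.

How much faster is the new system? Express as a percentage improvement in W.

System 1: ρ₁ = 6.0/12.7 = 0.4724, W₁ = 1/(12.7-6.0) = 0.14925
System 2: ρ₂ = 6.0/16.5 = 0.3636, W₂ = 1/(16.5-6.0) = 0.095238
Improvement: (W₁-W₂)/W₁ = (0.14925-0.095238)/0.14925 = 36.19%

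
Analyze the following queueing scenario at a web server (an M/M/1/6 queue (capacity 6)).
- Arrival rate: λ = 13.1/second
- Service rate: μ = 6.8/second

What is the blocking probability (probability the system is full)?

ρ = λ/μ = 13.1/6.8 = 1.92647
P₀ = (1-ρ)/(1-ρ^(K+1)) = (1-1.92647)/(1-1.92647^7) = -0.92647/-97.4772 = 0.009504
P_K = P₀×ρ^K = 0.009504 × 1.92647^6 = 0.009504 × 51.1180 = 0.4858
Blocking probability = 48.58%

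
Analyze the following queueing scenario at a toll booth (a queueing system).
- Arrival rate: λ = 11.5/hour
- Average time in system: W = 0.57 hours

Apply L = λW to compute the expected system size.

Little's Law: L = λW
L = 11.5 × 0.57 = 6.5550 vehicles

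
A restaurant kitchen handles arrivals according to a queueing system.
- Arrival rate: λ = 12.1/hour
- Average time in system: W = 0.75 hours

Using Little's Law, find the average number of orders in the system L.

Little's Law: L = λW
L = 12.1 × 0.75 = 9.0750 orders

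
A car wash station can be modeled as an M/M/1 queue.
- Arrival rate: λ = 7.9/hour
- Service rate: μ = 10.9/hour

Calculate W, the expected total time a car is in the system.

First, compute utilization: ρ = λ/μ = 7.9/10.9 = 0.7248
For M/M/1: W = 1/(μ-λ)
W = 1/(10.9-7.9) = 1/3.00
W = 0.3333 hours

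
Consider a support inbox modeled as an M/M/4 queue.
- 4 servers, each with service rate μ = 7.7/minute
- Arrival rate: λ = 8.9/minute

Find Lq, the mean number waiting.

Traffic intensity: ρ = λ/(cμ) = 8.9/(4×7.7) = 0.2890
Since ρ = 0.2890 < 1, system is stable.
Offered load a = λ/μ = cρ = 8.9/7.7 = 1.1558
P₀ = [ Σₙ₌₀^3 aⁿ/n! + a^4/(4!(1-ρ)) ]⁻¹
Σ = a^0/0! + a^1/1! + a^2/2! + a^3/3! = 1.0000 + 1.1558 + 0.6680 + 0.2574 = 3.0812
a^4/(4!(1-ρ)) = 1.7848/(24 × 0.7110) = 0.1046
P₀ = 1/(3.0812 + 0.1046) = 0.3139
Lq = P₀·a^4·ρ / (4!(1-ρ)²) = 0.3139 × 1.7848 × 0.2890 / (24 × 0.5056) = 0.01334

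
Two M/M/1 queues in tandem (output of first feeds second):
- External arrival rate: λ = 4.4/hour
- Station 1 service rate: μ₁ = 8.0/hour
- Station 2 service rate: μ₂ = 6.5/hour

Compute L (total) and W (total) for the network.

By Jackson's theorem, each station behaves as independent M/M/1.
Station 1: ρ₁ = 4.4/8.0 = 0.5500, L₁ = ρ₁/(1-ρ₁) = λ/(μ₁-λ) = 4.4/3.60 = 1.22222
Station 2: ρ₂ = 4.4/6.5 = 0.6769, L₂ = ρ₂/(1-ρ₂) = λ/(μ₂-λ) = 4.4/2.10 = 2.09524
Total: L = L₁ + L₂ = 1.22222 + 2.09524 = 3.3175
W = L/λ = 3.3175/4.4 = 0.7540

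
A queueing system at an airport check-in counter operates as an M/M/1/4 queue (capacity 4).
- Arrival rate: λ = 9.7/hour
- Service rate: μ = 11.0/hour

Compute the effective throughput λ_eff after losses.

ρ = λ/μ = 9.7/11.0 = 0.88182
P₀ = (1-ρ)/(1-ρ^(K+1)) = (1-0.88182)/(1-0.88182^5) = 0.1182/0.4668 = 0.2532
P_K = P₀×ρ^K = 0.2532 × 0.88182^4 = 0.2532 × 0.6047 = 0.1531
λ_eff = λ(1-P_K) = 9.7 × (1 - 0.15309) = 9.7 × 0.84691 = 8.2150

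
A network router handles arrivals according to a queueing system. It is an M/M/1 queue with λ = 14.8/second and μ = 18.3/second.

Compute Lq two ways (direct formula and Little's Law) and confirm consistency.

Method 1 (direct): Lq = λ²/(μ(μ-λ)) = 219.04/(18.3 × 3.50) = 3.4198

Method 2 (Little's Law):
W = 1/(μ-λ) = 1/3.50 = 0.28571
Wq = W - 1/μ = 0.28571 - 0.054645 = 0.23107
Lq = λWq = 14.8 × 0.23107 = 3.4198 ✔ (matches Method 1)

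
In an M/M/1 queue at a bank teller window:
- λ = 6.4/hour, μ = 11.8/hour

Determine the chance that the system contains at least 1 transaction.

ρ = λ/μ = 6.4/11.8 = 0.5424
P(N ≥ n) = ρⁿ
P(N ≥ 1) = 0.5424^1
P(N ≥ 1) = 0.5424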